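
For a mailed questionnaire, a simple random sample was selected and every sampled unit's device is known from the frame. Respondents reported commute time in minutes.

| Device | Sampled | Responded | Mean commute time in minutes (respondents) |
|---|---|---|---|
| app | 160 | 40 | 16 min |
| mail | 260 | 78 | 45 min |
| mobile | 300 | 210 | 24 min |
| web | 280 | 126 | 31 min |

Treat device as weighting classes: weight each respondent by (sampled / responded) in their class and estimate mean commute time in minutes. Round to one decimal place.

Class response rates: app 40/160 = 25%, mail 78/260 = 30%, mobile 210/300 = 70%, web 126/280 = 45%.
Each respondent's weight = sampled/responded in their class; summing within a class gives n_sampled, so:
  app: 160 × 16 = 2560
  mail: 260 × 45 = 11,700
  mobile: 300 × 24 = 7200
  web: 280 × 31 = 8680
Adjusted estimate = 30,140 / 1,000 = 30.14 → 30.1.

30.1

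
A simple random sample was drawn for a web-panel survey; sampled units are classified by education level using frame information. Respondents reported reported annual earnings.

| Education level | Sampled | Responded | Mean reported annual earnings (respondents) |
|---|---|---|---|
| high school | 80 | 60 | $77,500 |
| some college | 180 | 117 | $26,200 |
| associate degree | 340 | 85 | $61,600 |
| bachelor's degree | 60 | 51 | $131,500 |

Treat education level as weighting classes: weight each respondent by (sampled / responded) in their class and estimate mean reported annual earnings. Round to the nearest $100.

Class response rates: high school 60/80 = 75%, some college 117/180 = 65%, associate degree 85/340 = 25%, bachelor's degree 51/60 = 85%.
Inverse-response-rate weighting restores each class to its sampled count, so class totals weight by n_sampled:
  high school: 80 × 77,500 = 6,200,000
  some college: 180 × 26,200 = 4,716,000
  associate degree: 340 × 61,600 = 20,944,000
  bachelor's degree: 60 × 131,500 = 7,890,000
Adjusted estimate = 39,750,000 / 660 = 60227.3 → $60,200.

$60,200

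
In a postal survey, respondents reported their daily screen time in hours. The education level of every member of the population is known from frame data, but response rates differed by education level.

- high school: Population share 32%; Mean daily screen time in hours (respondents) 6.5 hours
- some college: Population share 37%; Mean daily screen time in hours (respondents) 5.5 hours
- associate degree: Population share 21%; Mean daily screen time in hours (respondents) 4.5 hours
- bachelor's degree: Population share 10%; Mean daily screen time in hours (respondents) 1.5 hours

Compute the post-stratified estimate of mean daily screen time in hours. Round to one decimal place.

5.2

Weight each group's respondent value by its population share:
  high school: 0.32 × 6.5 = 2.08
  some college: 0.37 × 5.5 = 2.035
  associate degree: 0.21 × 4.5 = 0.945
  bachelor's degree: 0.1 × 1.5 = 0.15
Post-stratified estimate = 5.21 → 5.2.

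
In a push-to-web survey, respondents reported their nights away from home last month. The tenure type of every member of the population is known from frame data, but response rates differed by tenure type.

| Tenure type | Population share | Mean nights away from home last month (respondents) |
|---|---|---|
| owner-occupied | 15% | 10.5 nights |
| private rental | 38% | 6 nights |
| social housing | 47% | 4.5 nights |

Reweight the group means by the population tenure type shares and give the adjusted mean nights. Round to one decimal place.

Each cell contributes population-share × respondent value:
  owner-occupied: 0.15 × 10.5 = 1.575
  private rental: 0.38 × 6 = 2.28
  social housing: 0.47 × 4.5 = 2.115
Post-stratified estimate = 5.97 → 6.0.

6.0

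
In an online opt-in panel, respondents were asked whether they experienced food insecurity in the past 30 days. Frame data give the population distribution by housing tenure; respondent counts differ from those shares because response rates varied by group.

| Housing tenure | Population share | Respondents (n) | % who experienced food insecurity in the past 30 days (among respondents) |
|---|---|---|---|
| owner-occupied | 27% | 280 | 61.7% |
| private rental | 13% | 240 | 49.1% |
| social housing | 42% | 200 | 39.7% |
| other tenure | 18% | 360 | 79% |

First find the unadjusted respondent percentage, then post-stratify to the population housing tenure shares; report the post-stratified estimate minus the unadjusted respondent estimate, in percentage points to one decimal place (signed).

-6.7 percentage points

Unadjusted (pooled respondent) estimate weights by respondent counts:
  (280/1080)×61.7 + (240/1080)×49.1 + (200/1080)×39.7 + (360/1080)×79 = 60.5926%
Post-stratified estimate weights by population shares:
  0.27×61.7 + 0.13×49.1 + 0.42×39.7 + 0.18×79 = 53.936%
Difference = 53.936 − 60.5926 = -6.6566 pp.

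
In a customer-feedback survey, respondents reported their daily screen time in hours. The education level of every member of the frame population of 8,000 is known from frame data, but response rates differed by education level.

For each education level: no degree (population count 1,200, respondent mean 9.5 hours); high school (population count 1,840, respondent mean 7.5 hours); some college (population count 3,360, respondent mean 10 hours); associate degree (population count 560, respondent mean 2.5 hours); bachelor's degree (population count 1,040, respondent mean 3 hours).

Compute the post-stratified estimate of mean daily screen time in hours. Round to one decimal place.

7.9

Reweight to the known education level distribution:
  no degree: (1,200/8,000) × 9.5 = 1.425
  high school: (1,840/8,000) × 7.5 = 1.725
  some college: (3,360/8,000) × 10 = 4.2
  associate degree: (560/8,000) × 2.5 = 0.175
  bachelor's degree: (1,040/8,000) × 3 = 0.39
Post-stratified estimate = 7.915 → 7.9.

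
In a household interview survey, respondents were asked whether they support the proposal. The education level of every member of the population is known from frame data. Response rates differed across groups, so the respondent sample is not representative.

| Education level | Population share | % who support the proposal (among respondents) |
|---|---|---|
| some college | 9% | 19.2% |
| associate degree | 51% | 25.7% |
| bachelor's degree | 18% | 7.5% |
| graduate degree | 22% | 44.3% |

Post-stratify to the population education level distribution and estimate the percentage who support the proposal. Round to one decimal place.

25.9%

Weight each group's respondent value by its population share:
  some college: 0.09 × 19.2 = 1.728
  associate degree: 0.51 × 25.7 = 13.107
  bachelor's degree: 0.18 × 7.5 = 1.35
  graduate degree: 0.22 × 44.3 = 9.746
Post-stratified estimate = 25.931 → 25.9%.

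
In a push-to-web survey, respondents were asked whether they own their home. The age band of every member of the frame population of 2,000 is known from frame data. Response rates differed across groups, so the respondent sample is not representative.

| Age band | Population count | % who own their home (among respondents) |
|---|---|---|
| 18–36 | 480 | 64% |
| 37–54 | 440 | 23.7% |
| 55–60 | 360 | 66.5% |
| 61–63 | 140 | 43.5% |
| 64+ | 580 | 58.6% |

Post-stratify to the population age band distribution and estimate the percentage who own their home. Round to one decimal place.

Each cell contributes population-share × respondent value:
  18–36: (480/2,000) × 64 = 15.36
  37–54: (440/2,000) × 23.7 = 5.214
  55–60: (360/2,000) × 66.5 = 11.97
  61–63: (140/2,000) × 43.5 = 3.045
  64+: (580/2,000) × 58.6 = 16.994
Post-stratified estimate = 52.583 → 52.6%.

52.6%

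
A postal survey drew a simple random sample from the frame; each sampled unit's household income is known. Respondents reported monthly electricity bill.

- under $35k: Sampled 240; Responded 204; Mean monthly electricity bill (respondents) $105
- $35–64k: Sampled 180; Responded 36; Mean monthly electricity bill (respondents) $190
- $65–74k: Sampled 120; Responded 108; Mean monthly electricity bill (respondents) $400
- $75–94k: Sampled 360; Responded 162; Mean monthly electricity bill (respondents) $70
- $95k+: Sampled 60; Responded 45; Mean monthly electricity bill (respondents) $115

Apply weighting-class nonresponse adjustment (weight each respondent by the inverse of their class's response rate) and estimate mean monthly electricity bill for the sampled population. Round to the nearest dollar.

Response rates by class: under $35k 204/240 = 85%, $35–64k 36/180 = 20%, $65–74k 108/120 = 90%, $75–94k 162/360 = 45%, $95k+ 45/60 = 75%.
Inverse-response-rate weighting restores each class to its sampled count, so class totals weight by n_sampled:
  under $35k: 240 × 105 = 25,200
  $35–64k: 180 × 190 = 34,200
  $65–74k: 120 × 400 = 48,000
  $75–94k: 360 × 70 = 25,200
  $95k+: 60 × 115 = 6900
Adjusted estimate = 139,500 / 960 = 145.312 → $145.

$145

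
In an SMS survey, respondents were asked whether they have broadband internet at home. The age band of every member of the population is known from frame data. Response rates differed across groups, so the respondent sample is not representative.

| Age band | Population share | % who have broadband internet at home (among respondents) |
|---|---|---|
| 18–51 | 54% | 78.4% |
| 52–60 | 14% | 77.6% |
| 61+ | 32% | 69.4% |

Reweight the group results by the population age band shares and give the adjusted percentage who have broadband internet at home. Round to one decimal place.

Each cell contributes population-share × respondent value:
  18–51: 0.54 × 78.4 = 42.336
  52–60: 0.14 × 77.6 = 10.864
  61+: 0.32 × 69.4 = 22.208
Post-stratified estimate = 75.408 → 75.4%.

75.4%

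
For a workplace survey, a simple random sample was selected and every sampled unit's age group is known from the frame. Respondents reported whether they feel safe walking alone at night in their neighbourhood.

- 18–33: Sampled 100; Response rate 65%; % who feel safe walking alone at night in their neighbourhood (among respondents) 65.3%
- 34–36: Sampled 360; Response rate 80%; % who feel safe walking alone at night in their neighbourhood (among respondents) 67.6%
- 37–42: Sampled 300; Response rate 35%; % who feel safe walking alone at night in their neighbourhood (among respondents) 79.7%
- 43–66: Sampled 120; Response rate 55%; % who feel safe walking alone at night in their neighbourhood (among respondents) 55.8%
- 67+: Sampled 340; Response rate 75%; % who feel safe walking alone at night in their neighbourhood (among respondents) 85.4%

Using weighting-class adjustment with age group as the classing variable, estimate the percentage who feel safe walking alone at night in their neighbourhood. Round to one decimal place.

74.2%

Each respondent's weight = sampled/responded in their class; summing within a class gives n_sampled, so:
  18–33: 100 × 65.3 = 6530
  34–36: 360 × 67.6 = 24336
  37–42: 300 × 79.7 = 23,910
  43–66: 120 × 55.8 = 6696
  67+: 340 × 85.4 = 29036
Adjusted estimate = 90,508 / 1,220 = 74.1869 → 74.2%.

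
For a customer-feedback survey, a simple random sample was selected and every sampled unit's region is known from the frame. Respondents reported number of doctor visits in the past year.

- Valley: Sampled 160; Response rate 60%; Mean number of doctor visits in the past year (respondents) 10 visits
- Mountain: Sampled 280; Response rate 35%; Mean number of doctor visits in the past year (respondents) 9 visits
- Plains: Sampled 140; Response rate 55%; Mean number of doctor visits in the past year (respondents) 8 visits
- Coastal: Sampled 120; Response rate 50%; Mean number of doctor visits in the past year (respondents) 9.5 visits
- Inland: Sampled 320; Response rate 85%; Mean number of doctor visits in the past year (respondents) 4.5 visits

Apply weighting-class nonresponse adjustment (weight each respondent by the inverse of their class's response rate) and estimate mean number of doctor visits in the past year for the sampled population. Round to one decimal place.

Each respondent's weight = sampled/responded in their class; summing within a class gives n_sampled, so:
  Valley: 160 × 10 = 1600
  Mountain: 280 × 9 = 2520
  Plains: 140 × 8 = 1120
  Coastal: 120 × 9.5 = 1140
  Inland: 320 × 4.5 = 1440
Adjusted estimate = 7820 / 1,020 = 7.66667 → 7.7.

7.7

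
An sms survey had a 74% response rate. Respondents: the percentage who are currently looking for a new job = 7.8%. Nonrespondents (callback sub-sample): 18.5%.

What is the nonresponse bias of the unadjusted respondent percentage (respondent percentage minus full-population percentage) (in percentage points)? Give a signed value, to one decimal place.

-2.8 percentage points

Nonresponse fraction = 1 − 0.74 = 0.26.
Bias = (nonresponse fraction) × (respondent percentage − nonrespondent percentage)
     = 0.26 × (7.8 − 18.5) = 0.26 × -10.7 = -2.782.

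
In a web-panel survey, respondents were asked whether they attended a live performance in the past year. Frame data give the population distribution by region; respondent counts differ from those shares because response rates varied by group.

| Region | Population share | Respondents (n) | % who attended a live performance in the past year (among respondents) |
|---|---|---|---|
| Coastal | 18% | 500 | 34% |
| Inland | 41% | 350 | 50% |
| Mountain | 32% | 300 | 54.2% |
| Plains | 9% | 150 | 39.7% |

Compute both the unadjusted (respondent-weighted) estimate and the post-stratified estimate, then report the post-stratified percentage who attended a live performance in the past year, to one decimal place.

47.5%

Naive respondent-only estimate (weights = respondent counts):
  (500/1300)×34 + (350/1300)×50 + (300/1300)×54.2 + (150/1300)×39.7 = 43.6269%
Reweighting by population region shares:
  0.18×34 + 0.41×50 + 0.32×54.2 + 0.09×39.7 = 47.537%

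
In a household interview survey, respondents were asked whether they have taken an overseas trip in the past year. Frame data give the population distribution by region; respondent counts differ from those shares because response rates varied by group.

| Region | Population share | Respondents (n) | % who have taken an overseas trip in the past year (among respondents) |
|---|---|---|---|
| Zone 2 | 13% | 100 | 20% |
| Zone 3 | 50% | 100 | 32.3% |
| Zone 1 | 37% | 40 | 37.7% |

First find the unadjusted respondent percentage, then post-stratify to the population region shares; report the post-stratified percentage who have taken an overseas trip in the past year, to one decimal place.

32.7%

Without adjustment, the pooled respondent share is:
  (100/240)×20 + (100/240)×32.3 + (40/240)×37.7 = 28.075%
Post-stratifying to population shares instead:
  0.13×20 + 0.5×32.3 + 0.37×37.7 = 32.699%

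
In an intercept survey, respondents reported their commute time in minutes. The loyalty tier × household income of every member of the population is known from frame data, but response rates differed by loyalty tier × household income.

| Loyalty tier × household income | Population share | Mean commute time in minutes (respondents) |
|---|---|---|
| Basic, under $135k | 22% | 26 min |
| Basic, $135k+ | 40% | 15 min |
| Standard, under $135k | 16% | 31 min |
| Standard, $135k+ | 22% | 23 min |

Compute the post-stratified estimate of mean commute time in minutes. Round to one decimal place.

Weight each group's respondent value by its population share:
  Basic, under $135k: 0.22 × 26 = 5.72
  Basic, $135k+: 0.4 × 15 = 6
  Standard, under $135k: 0.16 × 31 = 4.96
  Standard, $135k+: 0.22 × 23 = 5.06
Post-stratified estimate = 21.74 → 21.7.

21.7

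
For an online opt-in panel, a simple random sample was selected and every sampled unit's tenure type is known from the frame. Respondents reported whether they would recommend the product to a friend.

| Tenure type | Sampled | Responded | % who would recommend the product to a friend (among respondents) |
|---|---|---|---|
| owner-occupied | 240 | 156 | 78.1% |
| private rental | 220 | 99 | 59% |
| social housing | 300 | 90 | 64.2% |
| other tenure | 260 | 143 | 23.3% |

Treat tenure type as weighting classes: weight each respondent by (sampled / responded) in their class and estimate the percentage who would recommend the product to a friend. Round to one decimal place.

Response rates by class: owner-occupied 156/240 = 65%, private rental 99/220 = 45%, social housing 90/300 = 30%, other tenure 143/260 = 55%.
With weight = n_sampled/n_responded per class, the weighted class total is n_sampled:
  owner-occupied: 240 × 78.1 = 18,744
  private rental: 220 × 59 = 12,980
  social housing: 300 × 64.2 = 19,260
  other tenure: 260 × 23.3 = 6058
Adjusted estimate = 57,042 / 1,020 = 55.9235 → 55.9%.

55.9%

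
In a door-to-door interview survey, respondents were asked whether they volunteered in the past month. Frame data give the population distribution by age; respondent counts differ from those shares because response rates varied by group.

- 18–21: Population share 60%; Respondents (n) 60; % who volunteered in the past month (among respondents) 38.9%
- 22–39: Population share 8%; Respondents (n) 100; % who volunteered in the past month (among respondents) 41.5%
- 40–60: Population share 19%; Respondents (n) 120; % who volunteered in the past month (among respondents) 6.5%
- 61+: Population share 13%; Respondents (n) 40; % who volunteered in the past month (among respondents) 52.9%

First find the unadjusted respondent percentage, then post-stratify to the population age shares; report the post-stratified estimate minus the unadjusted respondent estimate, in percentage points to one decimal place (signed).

+5.5 percentage points

Naive respondent-only estimate (weights = respondent counts):
  (60/320)×38.9 + (100/320)×41.5 + (120/320)×6.5 + (40/320)×52.9 = 29.3125%
Post-stratified estimate weights by population shares:
  0.6×38.9 + 0.08×41.5 + 0.19×6.5 + 0.13×52.9 = 34.772%
Difference = 34.772 − 29.3125 = 5.4595 pp.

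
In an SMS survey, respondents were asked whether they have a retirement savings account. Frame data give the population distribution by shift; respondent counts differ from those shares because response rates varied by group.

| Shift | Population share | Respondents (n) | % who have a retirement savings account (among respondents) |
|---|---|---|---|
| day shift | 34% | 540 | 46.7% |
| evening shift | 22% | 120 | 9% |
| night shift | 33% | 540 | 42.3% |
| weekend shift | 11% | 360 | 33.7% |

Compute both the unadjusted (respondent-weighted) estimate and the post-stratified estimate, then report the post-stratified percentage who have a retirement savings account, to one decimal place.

Unadjusted (pooled respondent) estimate weights by respondent counts:
  (540/1560)×46.7 + (120/1560)×9 + (540/1560)×42.3 + (360/1560)×33.7 = 39.2769%
Reweighting by population shift shares:
  0.34×46.7 + 0.22×9 + 0.33×42.3 + 0.11×33.7 = 35.524%

35.5%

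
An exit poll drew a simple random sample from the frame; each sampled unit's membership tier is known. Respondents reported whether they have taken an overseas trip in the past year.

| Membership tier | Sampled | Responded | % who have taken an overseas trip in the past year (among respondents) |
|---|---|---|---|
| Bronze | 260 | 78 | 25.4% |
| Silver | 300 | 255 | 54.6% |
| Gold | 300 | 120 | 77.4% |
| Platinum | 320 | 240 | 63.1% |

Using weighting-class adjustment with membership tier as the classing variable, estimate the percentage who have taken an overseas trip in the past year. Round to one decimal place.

Response rates by class: Bronze 78/260 = 30%, Silver 255/300 = 85%, Gold 120/300 = 40%, Platinum 240/320 = 75%.
Each respondent's weight = sampled/responded in their class; summing within a class gives n_sampled, so:
  Bronze: 260 × 25.4 = 6604
  Silver: 300 × 54.6 = 16,380
  Gold: 300 × 77.4 = 23,220
  Platinum: 320 × 63.1 = 20,192
Adjusted estimate = 66,396 / 1,180 = 56.2678 → 56.3%.

56.3%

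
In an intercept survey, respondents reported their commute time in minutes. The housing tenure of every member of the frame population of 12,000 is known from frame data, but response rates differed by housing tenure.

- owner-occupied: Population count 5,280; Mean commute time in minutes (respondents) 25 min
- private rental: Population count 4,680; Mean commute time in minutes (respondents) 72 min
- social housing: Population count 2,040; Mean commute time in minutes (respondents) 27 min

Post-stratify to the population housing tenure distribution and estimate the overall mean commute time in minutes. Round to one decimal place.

43.7

Reweight to the known housing tenure distribution:
  owner-occupied: (5,280/12,000) × 25 = 11
  private rental: (4,680/12,000) × 72 = 28.08
  social housing: (2,040/12,000) × 27 = 4.59
Post-stratified estimate = 43.67 → 43.7.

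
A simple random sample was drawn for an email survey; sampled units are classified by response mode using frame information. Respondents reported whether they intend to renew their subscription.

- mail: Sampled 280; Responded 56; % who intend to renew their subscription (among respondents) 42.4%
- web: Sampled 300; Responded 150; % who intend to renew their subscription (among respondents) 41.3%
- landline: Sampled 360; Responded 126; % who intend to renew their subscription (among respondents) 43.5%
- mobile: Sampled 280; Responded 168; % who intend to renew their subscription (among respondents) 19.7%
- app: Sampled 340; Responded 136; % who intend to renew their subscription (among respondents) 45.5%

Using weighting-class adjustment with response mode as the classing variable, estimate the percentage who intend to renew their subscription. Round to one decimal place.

39.0%

Response rates by class: mail 56/280 = 20%, web 150/300 = 50%, landline 126/360 = 35%, mobile 168/280 = 60%, app 136/340 = 40%.
With weight = n_sampled/n_responded per class, the weighted class total is n_sampled:
  mail: 280 × 42.4 = 11,872
  web: 300 × 41.3 = 12,390
  landline: 360 × 43.5 = 15,660
  mobile: 280 × 19.7 = 5516
  app: 340 × 45.5 = 15,470
Adjusted estimate = 60,908 / 1,560 = 39.0436 → 39.0%.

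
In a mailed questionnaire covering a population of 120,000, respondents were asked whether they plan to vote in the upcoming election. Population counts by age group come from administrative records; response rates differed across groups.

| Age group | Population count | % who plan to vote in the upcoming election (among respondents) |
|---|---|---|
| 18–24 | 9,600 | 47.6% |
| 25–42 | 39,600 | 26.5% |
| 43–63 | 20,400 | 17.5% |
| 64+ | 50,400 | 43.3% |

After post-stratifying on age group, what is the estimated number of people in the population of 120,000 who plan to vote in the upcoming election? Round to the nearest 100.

Estimated count per cell = population count × respondent percentage:
  18–24: 9,600 × 47.6% = 4569.6
  25–42: 39,600 × 26.5% = 10,494
  43–63: 20,400 × 17.5% = 3570
  64+: 50,400 × 43.3% = 21823.2
Estimated total = 40456.8 → 40,500.

40,500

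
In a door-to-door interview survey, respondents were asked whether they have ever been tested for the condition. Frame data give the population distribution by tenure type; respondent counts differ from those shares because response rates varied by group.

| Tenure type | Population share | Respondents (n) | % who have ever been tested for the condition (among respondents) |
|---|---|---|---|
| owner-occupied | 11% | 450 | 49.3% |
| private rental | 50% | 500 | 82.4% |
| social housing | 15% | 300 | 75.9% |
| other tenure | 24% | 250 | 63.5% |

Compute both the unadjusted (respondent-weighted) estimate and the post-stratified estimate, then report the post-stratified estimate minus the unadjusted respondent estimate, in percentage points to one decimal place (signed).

Naive respondent-only estimate (weights = respondent counts):
  (450/1500)×49.3 + (500/1500)×82.4 + (300/1500)×75.9 + (250/1500)×63.5 = 68.02%
Post-stratified estimate weights by population shares:
  0.11×49.3 + 0.5×82.4 + 0.15×75.9 + 0.24×63.5 = 73.248%
Difference = 73.248 − 68.02 = 5.228 pp.

+5.2 percentage points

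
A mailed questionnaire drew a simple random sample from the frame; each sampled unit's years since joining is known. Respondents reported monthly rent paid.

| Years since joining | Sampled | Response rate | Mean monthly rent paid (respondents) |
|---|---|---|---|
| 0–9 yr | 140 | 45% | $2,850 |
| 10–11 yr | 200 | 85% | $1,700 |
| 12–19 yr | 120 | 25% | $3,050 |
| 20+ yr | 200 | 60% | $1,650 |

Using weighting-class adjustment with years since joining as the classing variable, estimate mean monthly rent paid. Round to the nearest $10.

$2,170

Each respondent's weight = sampled/responded in their class; summing within a class gives n_sampled, so:
  0–9 yr: 140 × 2850 = 399,000
  10–11 yr: 200 × 1700 = 340,000
  12–19 yr: 120 × 3050 = 366,000
  20+ yr: 200 × 1650 = 330,000
Adjusted estimate = 1,435,000 / 660 = 2174.24 → $2,170.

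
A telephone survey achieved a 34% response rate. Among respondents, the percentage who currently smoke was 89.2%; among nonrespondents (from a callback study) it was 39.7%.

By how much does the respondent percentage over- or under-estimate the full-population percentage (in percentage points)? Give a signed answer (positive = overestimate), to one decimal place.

+32.7 percentage points

Nonresponse fraction = 1 − 0.34 = 0.66.
Bias = (nonresponse fraction) × (respondent percentage − nonrespondent percentage)
     = 0.66 × (89.2 − 39.7) = 0.66 × 49.5 = 32.67.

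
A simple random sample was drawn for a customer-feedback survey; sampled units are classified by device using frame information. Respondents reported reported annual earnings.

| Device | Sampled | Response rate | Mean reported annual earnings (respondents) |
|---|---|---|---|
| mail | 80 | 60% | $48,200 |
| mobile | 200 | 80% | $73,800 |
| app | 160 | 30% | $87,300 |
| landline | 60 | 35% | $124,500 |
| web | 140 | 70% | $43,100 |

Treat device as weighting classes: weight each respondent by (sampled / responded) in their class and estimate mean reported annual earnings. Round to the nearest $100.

$72,000

Each respondent's weight = sampled/responded in their class; summing within a class gives n_sampled, so:
  mail: 80 × 48,200 = 3,856,000
  mobile: 200 × 73,800 = 14,760,000
  app: 160 × 87,300 = 13,968,000
  landline: 60 × 124,500 = 7,470,000
  web: 140 × 43,100 = 6,034,000
Adjusted estimate = 46,088,000 / 640 = 72012.5 → $72,000.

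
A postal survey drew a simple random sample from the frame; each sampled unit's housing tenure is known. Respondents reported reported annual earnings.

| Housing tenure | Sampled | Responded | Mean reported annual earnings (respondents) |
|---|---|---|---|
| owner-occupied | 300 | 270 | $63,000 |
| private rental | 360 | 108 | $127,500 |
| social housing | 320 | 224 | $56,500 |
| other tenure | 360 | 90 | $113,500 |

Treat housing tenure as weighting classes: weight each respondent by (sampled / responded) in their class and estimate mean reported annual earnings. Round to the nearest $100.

Response rates by class: owner-occupied 270/300 = 90%, private rental 108/360 = 30%, social housing 224/320 = 70%, other tenure 90/360 = 25%.
Each respondent's weight = sampled/responded in their class; summing within a class gives n_sampled, so:
  owner-occupied: 300 × 63,000 = 18,900,000
  private rental: 360 × 127,500 = 45,900,000
  social housing: 320 × 56,500 = 18,080,000
  other tenure: 360 × 113,500 = 40,860,000
Adjusted estimate = 123,740,000 / 1,340 = 92343.3 → $92,300.

$92,300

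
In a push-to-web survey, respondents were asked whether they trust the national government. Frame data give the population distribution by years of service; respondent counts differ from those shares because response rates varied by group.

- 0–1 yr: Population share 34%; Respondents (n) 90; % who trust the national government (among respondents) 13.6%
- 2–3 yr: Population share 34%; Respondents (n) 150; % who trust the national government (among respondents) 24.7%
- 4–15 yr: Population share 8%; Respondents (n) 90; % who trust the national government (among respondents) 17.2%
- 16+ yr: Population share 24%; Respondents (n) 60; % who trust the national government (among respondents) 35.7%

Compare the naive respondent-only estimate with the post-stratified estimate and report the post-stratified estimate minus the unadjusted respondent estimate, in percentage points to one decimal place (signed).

Unadjusted (pooled respondent) estimate weights by respondent counts:
  (90/390)×13.6 + (150/390)×24.7 + (90/390)×17.2 + (60/390)×35.7 = 22.1%
Post-stratified estimate weights by population shares:
  0.34×13.6 + 0.34×24.7 + 0.08×17.2 + 0.24×35.7 = 22.966%
Difference = 22.966 − 22.1 = 0.866 pp.

+0.9 percentage points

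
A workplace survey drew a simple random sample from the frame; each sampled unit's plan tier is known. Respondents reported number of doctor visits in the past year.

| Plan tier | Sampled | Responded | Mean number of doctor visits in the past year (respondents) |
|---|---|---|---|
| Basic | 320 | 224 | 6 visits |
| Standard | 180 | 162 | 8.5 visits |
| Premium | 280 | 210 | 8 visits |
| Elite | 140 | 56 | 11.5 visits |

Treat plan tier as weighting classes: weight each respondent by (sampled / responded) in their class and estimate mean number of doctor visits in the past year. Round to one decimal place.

7.9

Response rates by class: Basic 224/320 = 70%, Standard 162/180 = 90%, Premium 210/280 = 75%, Elite 56/140 = 40%.
Inverse-response-rate weighting restores each class to its sampled count, so class totals weight by n_sampled:
  Basic: 320 × 6 = 1920
  Standard: 180 × 8.5 = 1530
  Premium: 280 × 8 = 2240
  Elite: 140 × 11.5 = 1610
Adjusted estimate = 7300 / 920 = 7.93478 → 7.9.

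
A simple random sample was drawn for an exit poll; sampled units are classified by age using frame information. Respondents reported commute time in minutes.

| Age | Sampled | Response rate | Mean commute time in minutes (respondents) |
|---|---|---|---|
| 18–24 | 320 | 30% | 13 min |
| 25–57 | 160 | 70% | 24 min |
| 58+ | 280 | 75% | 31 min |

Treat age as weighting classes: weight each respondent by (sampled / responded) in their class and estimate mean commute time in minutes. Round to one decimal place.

21.9

Weighting each respondent by the inverse class response rate inflates each class back to its sampled size, so the class weight is n_sampled:
  18–24: 320 × 13 = 4160
  25–57: 160 × 24 = 3840
  58+: 280 × 31 = 8680
Adjusted estimate = 16,680 / 760 = 21.9474 → 21.9.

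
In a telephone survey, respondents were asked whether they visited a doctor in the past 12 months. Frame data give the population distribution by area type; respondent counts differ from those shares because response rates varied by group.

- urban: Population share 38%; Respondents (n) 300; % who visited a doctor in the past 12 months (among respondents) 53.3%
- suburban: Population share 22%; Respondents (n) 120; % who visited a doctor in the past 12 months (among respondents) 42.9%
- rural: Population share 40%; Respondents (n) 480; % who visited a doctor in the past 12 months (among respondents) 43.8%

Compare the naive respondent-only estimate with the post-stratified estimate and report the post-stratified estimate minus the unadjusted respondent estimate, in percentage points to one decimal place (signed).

Unadjusted (pooled respondent) estimate weights by respondent counts:
  (300/900)×53.3 + (120/900)×42.9 + (480/900)×43.8 = 46.8467%
Post-stratified estimate weights by population shares:
  0.38×53.3 + 0.22×42.9 + 0.4×43.8 = 47.212%
Difference = 47.212 − 46.8467 = 0.3653 pp.

+0.4 percentage points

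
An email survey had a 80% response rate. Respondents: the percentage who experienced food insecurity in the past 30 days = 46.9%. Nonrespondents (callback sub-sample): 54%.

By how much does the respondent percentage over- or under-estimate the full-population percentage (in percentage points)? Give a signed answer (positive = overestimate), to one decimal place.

-1.4 percentage points

Nonresponse fraction = 1 − 0.8 = 0.2.
Bias = (nonresponse fraction) × (respondent percentage − nonrespondent percentage)
     = 0.2 × (46.9 − 54) = 0.2 × -7.1 = -1.42.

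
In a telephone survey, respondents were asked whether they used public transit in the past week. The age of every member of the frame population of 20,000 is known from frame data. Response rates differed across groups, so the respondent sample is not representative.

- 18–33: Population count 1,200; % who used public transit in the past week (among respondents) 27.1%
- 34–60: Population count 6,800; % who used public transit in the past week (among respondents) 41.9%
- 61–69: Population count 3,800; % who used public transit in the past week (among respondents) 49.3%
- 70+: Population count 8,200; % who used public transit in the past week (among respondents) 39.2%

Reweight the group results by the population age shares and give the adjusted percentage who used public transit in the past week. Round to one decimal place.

41.3%

Each cell contributes population-share × respondent value:
  18–33: (1,200/20,000) × 27.1 = 1.626
  34–60: (6,800/20,000) × 41.9 = 14.246
  61–69: (3,800/20,000) × 49.3 = 9.367
  70+: (8,200/20,000) × 39.2 = 16.072
Post-stratified estimate = 41.311 → 41.3%.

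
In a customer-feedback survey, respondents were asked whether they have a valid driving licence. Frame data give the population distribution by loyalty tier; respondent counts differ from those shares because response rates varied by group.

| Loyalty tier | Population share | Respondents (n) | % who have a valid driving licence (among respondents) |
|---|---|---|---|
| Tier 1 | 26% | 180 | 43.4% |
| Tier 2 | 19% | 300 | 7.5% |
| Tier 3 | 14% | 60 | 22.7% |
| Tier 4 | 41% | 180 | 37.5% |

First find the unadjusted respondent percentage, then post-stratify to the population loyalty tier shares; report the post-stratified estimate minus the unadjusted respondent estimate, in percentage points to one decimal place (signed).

+6.0 percentage points

Without adjustment, the pooled respondent share is:
  (180/720)×43.4 + (300/720)×7.5 + (60/720)×22.7 + (180/720)×37.5 = 25.2417%
Post-stratified estimate weights by population shares:
  0.26×43.4 + 0.19×7.5 + 0.14×22.7 + 0.41×37.5 = 31.262%
Difference = 31.262 − 25.2417 = 6.0203 pp.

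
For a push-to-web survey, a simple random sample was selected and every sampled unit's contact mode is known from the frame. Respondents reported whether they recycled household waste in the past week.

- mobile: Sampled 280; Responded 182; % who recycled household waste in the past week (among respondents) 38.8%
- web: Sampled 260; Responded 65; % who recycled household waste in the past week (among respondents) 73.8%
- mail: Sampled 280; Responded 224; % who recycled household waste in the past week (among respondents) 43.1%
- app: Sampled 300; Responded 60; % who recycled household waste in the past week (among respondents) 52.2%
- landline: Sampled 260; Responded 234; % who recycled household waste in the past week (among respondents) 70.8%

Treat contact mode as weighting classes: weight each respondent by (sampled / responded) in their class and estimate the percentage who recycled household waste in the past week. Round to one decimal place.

55.2%

Class response rates: mobile 182/280 = 65%, web 65/260 = 25%, mail 224/280 = 80%, app 60/300 = 20%, landline 234/260 = 90%.
Each respondent's weight = sampled/responded in their class; summing within a class gives n_sampled, so:
  mobile: 280 × 38.8 = 10,864
  web: 260 × 73.8 = 19,188
  mail: 280 × 43.1 = 12,068
  app: 300 × 52.2 = 15,660
  landline: 260 × 70.8 = 18,408
Adjusted estimate = 76,188 / 1,380 = 55.2087 → 55.2%.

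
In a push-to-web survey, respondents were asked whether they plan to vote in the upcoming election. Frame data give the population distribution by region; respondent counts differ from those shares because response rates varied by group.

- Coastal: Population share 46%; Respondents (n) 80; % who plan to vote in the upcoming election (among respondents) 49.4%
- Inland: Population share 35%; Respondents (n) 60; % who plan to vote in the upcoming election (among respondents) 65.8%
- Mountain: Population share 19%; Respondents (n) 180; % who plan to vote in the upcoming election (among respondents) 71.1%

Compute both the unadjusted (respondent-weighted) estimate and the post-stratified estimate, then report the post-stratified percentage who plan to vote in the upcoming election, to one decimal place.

59.3%

Unadjusted (pooled respondent) estimate weights by respondent counts:
  (80/320)×49.4 + (60/320)×65.8 + (180/320)×71.1 = 64.6813%
Post-stratifying to population shares instead:
  0.46×49.4 + 0.35×65.8 + 0.19×71.1 = 59.263%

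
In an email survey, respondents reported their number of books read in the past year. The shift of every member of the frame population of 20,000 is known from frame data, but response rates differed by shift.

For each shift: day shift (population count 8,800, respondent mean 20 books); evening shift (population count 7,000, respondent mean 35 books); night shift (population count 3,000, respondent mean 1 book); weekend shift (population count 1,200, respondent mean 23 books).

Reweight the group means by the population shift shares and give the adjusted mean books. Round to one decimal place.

22.6

Post-stratification weights by population share, not respondent share:
  day shift: (8,800/20,000) × 20 = 8.8
  evening shift: (7,000/20,000) × 35 = 12.25
  night shift: (3,000/20,000) × 1 = 0.15
  weekend shift: (1,200/20,000) × 23 = 1.38
Post-stratified estimate = 22.58 → 22.6.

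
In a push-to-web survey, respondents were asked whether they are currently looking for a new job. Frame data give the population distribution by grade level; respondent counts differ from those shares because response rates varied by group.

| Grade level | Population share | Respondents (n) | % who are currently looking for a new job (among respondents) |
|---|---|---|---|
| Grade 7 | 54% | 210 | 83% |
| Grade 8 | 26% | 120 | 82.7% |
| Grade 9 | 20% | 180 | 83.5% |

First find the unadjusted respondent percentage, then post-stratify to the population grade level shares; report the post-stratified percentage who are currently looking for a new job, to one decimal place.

83.0%

Unadjusted (pooled respondent) estimate weights by respondent counts:
  (210/510)×83 + (120/510)×82.7 + (180/510)×83.5 = 83.1059%
Reweighting by population grade level shares:
  0.54×83 + 0.26×82.7 + 0.2×83.5 = 83.022%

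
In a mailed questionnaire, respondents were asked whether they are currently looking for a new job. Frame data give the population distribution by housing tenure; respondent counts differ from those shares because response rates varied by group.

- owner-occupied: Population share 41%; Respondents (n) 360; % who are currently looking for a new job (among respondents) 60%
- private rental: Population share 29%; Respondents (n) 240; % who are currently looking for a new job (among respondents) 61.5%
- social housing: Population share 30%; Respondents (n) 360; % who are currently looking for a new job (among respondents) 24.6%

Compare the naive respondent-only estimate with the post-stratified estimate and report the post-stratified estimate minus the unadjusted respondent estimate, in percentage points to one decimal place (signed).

Without adjustment, the pooled respondent share is:
  (360/960)×60 + (240/960)×61.5 + (360/960)×24.6 = 47.1%
Post-stratifying to population shares instead:
  0.41×60 + 0.29×61.5 + 0.3×24.6 = 49.815%
Difference = 49.815 − 47.1 = 2.715 pp.

+2.7 percentage points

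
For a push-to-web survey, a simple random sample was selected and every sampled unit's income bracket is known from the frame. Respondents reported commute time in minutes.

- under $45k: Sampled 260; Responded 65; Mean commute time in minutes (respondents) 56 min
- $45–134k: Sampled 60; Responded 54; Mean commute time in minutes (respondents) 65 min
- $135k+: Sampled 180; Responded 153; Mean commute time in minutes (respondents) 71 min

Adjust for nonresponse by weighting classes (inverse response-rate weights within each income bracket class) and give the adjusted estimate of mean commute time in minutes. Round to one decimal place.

62.5

Response rates by class: under $45k 65/260 = 25%, $45–134k 54/60 = 90%, $135k+ 153/180 = 85%.
Inverse-response-rate weighting restores each class to its sampled count, so class totals weight by n_sampled:
  under $45k: 260 × 56 = 14,560
  $45–134k: 60 × 65 = 3900
  $135k+: 180 × 71 = 12,780
Adjusted estimate = 31,240 / 500 = 62.48 → 62.5.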